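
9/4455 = 1/495 = 0.00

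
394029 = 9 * 43781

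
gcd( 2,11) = 1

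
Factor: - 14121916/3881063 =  - 2^2*769^1*4591^1*3881063^( - 1) 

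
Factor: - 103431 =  - 3^1*  23^1*1499^1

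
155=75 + 80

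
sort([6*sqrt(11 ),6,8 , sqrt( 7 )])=[sqrt( 7 ),6, 8,6*sqrt (11 )]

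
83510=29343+54167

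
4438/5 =887 + 3/5 = 887.60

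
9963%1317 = 744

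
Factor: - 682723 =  - 682723^1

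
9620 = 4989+4631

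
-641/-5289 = 641/5289 =0.12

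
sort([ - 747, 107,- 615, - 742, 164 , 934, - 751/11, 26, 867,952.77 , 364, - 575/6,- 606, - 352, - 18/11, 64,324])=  [ -747, - 742 , - 615,-606,-352, - 575/6, - 751/11, - 18/11, 26,64, 107,164, 324, 364,867, 934, 952.77]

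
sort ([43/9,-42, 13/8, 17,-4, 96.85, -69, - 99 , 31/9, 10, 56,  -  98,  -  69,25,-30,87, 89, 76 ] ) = [ - 99, - 98,-69,  -  69, - 42,-30, - 4,13/8, 31/9, 43/9,10,17, 25,56,76,87, 89, 96.85 ]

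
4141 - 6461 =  - 2320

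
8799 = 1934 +6865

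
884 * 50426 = 44576584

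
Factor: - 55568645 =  - 5^1* 11^2*53^1*1733^1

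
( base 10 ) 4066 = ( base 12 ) 242A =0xfe2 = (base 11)3067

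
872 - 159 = 713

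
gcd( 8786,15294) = 2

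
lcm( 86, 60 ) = 2580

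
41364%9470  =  3484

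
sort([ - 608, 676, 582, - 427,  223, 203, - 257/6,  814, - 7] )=[ - 608, - 427, - 257/6, - 7,203, 223, 582, 676, 814] 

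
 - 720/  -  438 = 1 + 47/73= 1.64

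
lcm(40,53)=2120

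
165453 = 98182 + 67271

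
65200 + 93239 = 158439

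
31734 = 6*5289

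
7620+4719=12339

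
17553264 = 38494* 456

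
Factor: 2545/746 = 2^( - 1 )*5^1*373^( - 1 )*509^1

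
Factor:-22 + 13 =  - 9 = - 3^2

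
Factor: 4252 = 2^2*1063^1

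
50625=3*16875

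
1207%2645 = 1207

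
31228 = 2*15614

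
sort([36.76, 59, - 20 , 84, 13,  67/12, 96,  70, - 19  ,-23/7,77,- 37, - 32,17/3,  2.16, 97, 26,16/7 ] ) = [ - 37, - 32, - 20,-19, - 23/7, 2.16, 16/7, 67/12 , 17/3, 13, 26, 36.76,59,70,  77,84,96,97 ] 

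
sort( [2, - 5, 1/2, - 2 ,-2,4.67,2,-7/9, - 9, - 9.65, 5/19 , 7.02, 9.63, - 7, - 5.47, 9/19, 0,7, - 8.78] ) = [ - 9.65, - 9, - 8.78, - 7, - 5.47, - 5,-2, -2, - 7/9,0,5/19, 9/19,1/2, 2 , 2,4.67,7,7.02,9.63] 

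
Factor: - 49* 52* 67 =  - 170716 = - 2^2 * 7^2 * 13^1*67^1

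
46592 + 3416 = 50008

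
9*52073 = 468657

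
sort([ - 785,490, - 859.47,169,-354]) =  [ - 859.47 ,-785, - 354,169,490] 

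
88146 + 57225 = 145371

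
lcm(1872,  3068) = 110448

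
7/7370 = 7/7370=   0.00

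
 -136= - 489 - -353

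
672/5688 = 28/237 = 0.12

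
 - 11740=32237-43977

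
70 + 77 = 147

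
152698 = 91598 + 61100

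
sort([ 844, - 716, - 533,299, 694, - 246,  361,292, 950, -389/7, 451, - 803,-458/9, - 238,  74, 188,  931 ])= [-803, -716,-533, - 246, - 238, - 389/7,  -  458/9 , 74,  188,  292,299,361, 451, 694, 844, 931,950 ]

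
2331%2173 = 158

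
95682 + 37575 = 133257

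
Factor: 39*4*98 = 15288 = 2^3*3^1*  7^2*13^1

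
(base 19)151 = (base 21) 10g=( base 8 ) 711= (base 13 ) 292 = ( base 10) 457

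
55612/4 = 13903 = 13903.00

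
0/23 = 0 = 0.00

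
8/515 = 8/515 = 0.02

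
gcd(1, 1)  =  1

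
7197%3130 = 937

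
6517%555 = 412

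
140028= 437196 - 297168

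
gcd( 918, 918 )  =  918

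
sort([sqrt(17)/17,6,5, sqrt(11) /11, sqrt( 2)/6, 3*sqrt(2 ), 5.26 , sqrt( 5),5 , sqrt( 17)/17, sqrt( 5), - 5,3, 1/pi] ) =[ - 5, sqrt( 2)/6, sqrt(17) /17, sqrt( 17)/17, sqrt( 11)/11, 1/pi, sqrt(5),sqrt(5 )  ,  3, 3*sqrt(2),5, 5, 5.26, 6 ] 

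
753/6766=753/6766 =0.11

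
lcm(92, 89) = 8188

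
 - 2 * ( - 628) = 1256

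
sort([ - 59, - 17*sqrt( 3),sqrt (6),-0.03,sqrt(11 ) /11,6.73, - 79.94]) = [-79.94,-59,- 17*sqrt ( 3 ), - 0.03, sqrt(11) /11, sqrt(6 ),6.73]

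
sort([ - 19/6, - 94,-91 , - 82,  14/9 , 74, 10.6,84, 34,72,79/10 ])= [ - 94, - 91,  -  82, - 19/6, 14/9, 79/10, 10.6, 34,72,74 , 84] 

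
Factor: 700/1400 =2^(-1) = 1/2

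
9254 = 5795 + 3459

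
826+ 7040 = 7866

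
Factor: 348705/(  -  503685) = - 9/13  =  -3^2*13^( - 1 ) 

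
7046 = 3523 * 2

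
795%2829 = 795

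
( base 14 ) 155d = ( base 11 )2951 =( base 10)3807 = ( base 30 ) 46r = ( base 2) 111011011111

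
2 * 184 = 368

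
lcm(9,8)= 72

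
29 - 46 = - 17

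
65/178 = 65/178 = 0.37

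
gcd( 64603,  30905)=7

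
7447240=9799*760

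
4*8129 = 32516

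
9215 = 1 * 9215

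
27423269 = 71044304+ - 43621035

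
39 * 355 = 13845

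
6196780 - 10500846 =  - 4304066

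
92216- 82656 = 9560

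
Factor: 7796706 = 2^1*3^1 * 1299451^1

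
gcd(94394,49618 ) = 2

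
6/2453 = 6/2453 = 0.00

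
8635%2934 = 2767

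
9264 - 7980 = 1284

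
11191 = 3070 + 8121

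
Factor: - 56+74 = 2^1 * 3^2 =18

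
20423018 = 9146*2233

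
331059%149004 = 33051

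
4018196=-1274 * (-3154)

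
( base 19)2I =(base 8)70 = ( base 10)56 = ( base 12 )48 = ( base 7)110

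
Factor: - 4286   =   - 2^1 * 2143^1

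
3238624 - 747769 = 2490855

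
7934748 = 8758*906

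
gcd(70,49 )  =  7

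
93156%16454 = 10886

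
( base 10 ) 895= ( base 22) 1IF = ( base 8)1577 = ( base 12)627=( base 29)11p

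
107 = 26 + 81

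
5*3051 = 15255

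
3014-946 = 2068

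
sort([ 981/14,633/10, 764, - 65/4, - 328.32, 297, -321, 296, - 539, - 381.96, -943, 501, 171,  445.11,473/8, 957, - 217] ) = [-943  ,-539, - 381.96,-328.32, - 321,-217, - 65/4,473/8, 633/10, 981/14, 171,296,297,445.11, 501, 764, 957] 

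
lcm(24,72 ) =72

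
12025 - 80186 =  - 68161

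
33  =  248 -215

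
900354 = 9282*97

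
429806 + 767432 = 1197238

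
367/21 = 17 + 10/21 = 17.48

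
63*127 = 8001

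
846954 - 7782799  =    -  6935845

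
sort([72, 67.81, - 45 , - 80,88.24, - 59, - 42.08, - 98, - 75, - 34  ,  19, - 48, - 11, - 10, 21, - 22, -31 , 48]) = [ - 98, - 80,-75,-59, - 48, - 45, - 42.08, - 34, - 31, - 22, - 11 ,-10, 19,21,48,67.81,72, 88.24]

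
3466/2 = 1733 = 1733.00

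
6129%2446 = 1237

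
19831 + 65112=84943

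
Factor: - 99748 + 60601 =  - 3^1*13049^1  =  - 39147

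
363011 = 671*541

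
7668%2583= 2502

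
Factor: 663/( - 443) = -3^1*13^1*17^1*443^(-1 ) 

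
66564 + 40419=106983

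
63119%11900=3619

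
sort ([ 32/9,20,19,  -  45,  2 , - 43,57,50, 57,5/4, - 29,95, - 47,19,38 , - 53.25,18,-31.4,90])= [ -53.25,-47, - 45, - 43, - 31.4, - 29, 5/4, 2,32/9, 18,19,19, 20,38,50, 57,57, 90,95] 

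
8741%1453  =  23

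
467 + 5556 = 6023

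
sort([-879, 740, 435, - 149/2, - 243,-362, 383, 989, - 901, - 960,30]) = [-960, - 901,-879, - 362, - 243, - 149/2, 30,383, 435, 740, 989] 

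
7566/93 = 81+11/31  =  81.35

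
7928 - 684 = 7244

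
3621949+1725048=5346997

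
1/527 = 1/527 = 0.00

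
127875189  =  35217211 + 92657978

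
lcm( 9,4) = 36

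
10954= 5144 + 5810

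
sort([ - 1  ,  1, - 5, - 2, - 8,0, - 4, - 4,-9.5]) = [  -  9.5, - 8, - 5, - 4, - 4 , - 2 , - 1, 0,1 ]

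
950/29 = 32 + 22/29 = 32.76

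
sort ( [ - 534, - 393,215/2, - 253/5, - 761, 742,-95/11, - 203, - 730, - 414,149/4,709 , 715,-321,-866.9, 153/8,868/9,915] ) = [ - 866.9, - 761, - 730,- 534, - 414, - 393,-321, - 203, - 253/5,  -  95/11,153/8,149/4 , 868/9,215/2, 709,715,742, 915 ]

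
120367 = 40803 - -79564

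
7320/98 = 3660/49 = 74.69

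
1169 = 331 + 838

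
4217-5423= -1206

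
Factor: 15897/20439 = 3^( -2 )*7^1 = 7/9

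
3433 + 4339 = 7772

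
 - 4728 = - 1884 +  -2844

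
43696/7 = 6242+2/7 = 6242.29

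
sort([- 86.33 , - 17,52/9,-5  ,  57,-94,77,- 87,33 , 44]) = [ - 94 , -87, -86.33,- 17, - 5,52/9,  33, 44 , 57,77 ] 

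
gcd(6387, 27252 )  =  3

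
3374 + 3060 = 6434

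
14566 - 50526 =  - 35960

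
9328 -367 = 8961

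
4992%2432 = 128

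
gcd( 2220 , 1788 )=12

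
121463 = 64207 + 57256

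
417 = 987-570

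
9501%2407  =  2280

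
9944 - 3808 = 6136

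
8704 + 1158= 9862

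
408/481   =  408/481 =0.85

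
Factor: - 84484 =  - 2^2*21121^1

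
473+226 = 699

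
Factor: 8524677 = 3^1 * 7^2*57991^1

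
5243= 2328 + 2915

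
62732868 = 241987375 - 179254507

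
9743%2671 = 1730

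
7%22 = 7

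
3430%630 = 280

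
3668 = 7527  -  3859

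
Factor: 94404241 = 94404241^1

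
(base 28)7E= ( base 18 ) BC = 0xD2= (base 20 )aa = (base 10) 210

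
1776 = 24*74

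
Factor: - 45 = -3^2*5^1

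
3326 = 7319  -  3993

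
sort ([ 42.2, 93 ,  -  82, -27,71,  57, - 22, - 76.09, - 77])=[ - 82, - 77, - 76.09, - 27, - 22,42.2,57,71,93 ] 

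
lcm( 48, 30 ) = 240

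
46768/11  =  4251  +  7/11 = 4251.64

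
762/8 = 95 + 1/4 = 95.25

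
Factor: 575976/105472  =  699/128 = 2^( - 7) * 3^1 * 233^1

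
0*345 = 0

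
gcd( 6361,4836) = 1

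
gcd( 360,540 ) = 180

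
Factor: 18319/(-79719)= - 3^ ( -1 )*7^1 * 2617^1*26573^ ( - 1) 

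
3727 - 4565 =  - 838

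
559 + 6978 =7537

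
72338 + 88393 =160731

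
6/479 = 6/479= 0.01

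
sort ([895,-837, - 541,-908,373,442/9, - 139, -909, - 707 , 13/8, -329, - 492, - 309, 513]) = [ - 909,  -  908,-837, - 707, - 541, - 492, - 329, - 309, - 139, 13/8,442/9, 373,  513, 895]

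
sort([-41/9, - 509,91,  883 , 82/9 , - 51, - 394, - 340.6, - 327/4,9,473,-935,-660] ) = [  -  935 , - 660, - 509,  -  394,  -  340.6,-327/4, - 51,  -  41/9,9, 82/9, 91,  473,883 ] 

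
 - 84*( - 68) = 5712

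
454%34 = 12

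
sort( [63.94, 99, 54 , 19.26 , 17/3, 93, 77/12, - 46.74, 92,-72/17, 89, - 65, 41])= [ - 65, - 46.74,-72/17, 17/3, 77/12, 19.26, 41, 54, 63.94, 89,92,  93, 99]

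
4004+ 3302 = 7306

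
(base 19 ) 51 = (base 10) 96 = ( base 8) 140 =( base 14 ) 6C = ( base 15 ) 66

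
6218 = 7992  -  1774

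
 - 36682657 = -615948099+579265442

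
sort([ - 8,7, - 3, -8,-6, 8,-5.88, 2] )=[ - 8,  -  8, - 6,-5.88, - 3 , 2,7, 8 ] 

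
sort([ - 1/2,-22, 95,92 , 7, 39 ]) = [-22, - 1/2, 7,39, 92 , 95]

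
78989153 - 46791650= 32197503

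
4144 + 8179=12323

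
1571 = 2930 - 1359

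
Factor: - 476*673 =-2^2*7^1*17^1*673^1 = - 320348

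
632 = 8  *79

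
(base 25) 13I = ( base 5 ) 10333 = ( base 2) 1011001110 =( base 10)718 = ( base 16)2ce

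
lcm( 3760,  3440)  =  161680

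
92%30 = 2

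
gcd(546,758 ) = 2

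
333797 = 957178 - 623381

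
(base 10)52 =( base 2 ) 110100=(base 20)2C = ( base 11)48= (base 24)24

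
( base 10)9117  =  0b10001110011101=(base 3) 110111200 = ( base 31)9f3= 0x239D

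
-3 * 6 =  - 18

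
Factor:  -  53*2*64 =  - 6784 = -2^7*53^1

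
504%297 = 207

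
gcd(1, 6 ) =1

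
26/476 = 13/238 = 0.05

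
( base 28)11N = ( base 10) 835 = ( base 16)343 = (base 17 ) 2f2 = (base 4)31003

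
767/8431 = 767/8431= 0.09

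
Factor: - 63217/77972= -2^(  -  2)*7^1*11^1 * 101^(-1)*193^(  -  1 )*821^1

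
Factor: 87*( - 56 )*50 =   -  243600  =  - 2^4 *3^1 * 5^2*7^1*29^1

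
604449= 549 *1101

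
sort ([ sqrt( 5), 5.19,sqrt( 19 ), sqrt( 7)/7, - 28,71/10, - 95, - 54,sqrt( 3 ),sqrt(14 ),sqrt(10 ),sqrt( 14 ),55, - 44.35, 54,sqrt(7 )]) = [-95, - 54,-44.35, - 28 , sqrt(7) /7, sqrt(3 ), sqrt( 5), sqrt( 7), sqrt( 10 ), sqrt(14 ),sqrt(14 ) , sqrt( 19 ),5.19,71/10,54, 55]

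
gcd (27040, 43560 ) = 40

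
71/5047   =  71/5047 = 0.01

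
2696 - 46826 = -44130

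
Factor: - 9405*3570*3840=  - 2^9*3^4 * 5^3*7^1*11^1*17^1*19^1  =  -128931264000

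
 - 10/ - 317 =10/317  =  0.03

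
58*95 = 5510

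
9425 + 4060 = 13485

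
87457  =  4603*19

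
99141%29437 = 10830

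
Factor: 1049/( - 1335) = - 3^( - 1)*5^( - 1)*89^(  -  1)*1049^1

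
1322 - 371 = 951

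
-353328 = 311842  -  665170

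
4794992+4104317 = 8899309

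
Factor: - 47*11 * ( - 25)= 5^2*11^1*47^1= 12925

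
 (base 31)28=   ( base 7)130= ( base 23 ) 31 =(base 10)70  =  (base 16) 46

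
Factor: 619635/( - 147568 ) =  - 2^( - 4)*3^1*5^1*23^(-1) * 101^1  *  401^ ( - 1 ) * 409^1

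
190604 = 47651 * 4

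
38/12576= 19/6288 = 0.00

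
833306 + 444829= 1278135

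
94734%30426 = 3456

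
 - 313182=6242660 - 6555842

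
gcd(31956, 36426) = 6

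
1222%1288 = 1222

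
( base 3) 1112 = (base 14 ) 2D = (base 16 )29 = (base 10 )41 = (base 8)51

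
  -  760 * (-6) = 4560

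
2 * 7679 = 15358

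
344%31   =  3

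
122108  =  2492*49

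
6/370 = 3/185=0.02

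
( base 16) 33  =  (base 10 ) 51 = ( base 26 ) 1p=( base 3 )1220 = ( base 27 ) 1o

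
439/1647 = 439/1647 = 0.27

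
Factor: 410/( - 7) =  - 2^1 * 5^1*7^( - 1)*41^1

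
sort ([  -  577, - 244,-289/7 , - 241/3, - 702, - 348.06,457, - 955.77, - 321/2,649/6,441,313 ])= [ -955.77, - 702, - 577 , - 348.06, - 244, - 321/2, - 241/3, - 289/7, 649/6 , 313, 441,457 ] 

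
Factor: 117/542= 2^( - 1)*3^2*13^1*271^( - 1)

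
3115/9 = 346+1/9=346.11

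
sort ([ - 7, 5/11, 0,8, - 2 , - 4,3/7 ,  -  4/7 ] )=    [ - 7, - 4,-2, - 4/7,0, 3/7, 5/11 , 8] 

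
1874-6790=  - 4916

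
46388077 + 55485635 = 101873712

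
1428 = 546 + 882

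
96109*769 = 73907821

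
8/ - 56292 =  - 2/14073 = - 0.00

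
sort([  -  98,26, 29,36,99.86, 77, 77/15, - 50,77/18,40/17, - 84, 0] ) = [ - 98, - 84,  -  50,0, 40/17, 77/18,77/15,26,29,36,77,99.86 ] 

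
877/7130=877/7130= 0.12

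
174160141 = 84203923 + 89956218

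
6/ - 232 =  - 3/116  =  - 0.03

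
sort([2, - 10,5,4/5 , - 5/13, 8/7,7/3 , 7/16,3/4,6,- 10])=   [ - 10, - 10, - 5/13,7/16,  3/4,4/5,8/7 , 2,7/3, 5,6]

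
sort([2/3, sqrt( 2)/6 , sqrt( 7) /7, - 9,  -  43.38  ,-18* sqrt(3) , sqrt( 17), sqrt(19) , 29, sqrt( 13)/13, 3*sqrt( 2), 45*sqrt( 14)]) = [ - 43.38, - 18 *sqrt( 3), - 9,sqrt( 2) /6, sqrt( 13)/13, sqrt( 7)/7  ,  2/3 , sqrt( 17 ),  3*sqrt( 2), sqrt( 19), 29,45*sqrt( 14 )]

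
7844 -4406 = 3438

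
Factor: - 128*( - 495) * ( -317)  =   - 20085120 =- 2^7 * 3^2*5^1*11^1*317^1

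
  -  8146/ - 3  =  2715 + 1/3=2715.33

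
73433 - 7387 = 66046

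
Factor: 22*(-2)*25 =-1100 = - 2^2*5^2*11^1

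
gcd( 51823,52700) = 1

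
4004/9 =444+8/9=444.89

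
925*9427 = 8719975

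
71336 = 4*17834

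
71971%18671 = 15958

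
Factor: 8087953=8087953^1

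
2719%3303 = 2719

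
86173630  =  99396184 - 13222554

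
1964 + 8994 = 10958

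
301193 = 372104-70911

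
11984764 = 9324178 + 2660586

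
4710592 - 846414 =3864178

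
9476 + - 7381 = 2095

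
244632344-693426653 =-448794309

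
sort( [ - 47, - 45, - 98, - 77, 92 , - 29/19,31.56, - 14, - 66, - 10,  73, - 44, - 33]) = [- 98,-77,  -  66,  -  47, - 45, -44, - 33, - 14,  -  10, - 29/19,31.56,  73,  92]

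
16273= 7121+9152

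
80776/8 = 10097 = 10097.00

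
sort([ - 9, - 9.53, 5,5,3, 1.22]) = [- 9.53, - 9, 1.22 , 3,5,5 ] 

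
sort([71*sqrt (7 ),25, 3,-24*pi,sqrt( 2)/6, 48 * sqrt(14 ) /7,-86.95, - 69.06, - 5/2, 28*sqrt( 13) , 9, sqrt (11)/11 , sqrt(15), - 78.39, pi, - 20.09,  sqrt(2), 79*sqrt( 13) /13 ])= [-86.95 , - 78.39, - 24*pi,-69.06,-20.09 , - 5/2, sqrt( 2 ) /6, sqrt( 11) /11,sqrt( 2 ),  3,pi,sqrt ( 15), 9,  79*sqrt( 13)/13, 25, 48*sqrt( 14 )/7,  28*sqrt( 13),71*sqrt(7)] 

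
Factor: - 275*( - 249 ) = 68475=3^1*5^2 * 11^1*83^1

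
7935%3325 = 1285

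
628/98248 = 157/24562 = 0.01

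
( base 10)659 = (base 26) p9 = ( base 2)1010010011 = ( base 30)LT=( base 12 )46B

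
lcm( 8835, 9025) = 839325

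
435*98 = 42630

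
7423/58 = 7423/58 = 127.98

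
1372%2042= 1372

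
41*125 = 5125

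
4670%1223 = 1001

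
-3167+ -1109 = - 4276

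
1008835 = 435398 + 573437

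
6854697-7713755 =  - 859058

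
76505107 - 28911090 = 47594017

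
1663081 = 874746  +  788335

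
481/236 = 2+9/236 = 2.04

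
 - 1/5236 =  - 1  +  5235/5236  =  - 0.00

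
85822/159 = 539 + 121/159 = 539.76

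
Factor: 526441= 526441^1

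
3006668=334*9002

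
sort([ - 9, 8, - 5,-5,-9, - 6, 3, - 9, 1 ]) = [ - 9, - 9,-9, - 6, - 5 , - 5, 1,3  ,  8]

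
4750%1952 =846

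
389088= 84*4632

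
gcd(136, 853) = 1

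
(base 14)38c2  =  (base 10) 9970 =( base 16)26F2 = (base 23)IJB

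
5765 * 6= 34590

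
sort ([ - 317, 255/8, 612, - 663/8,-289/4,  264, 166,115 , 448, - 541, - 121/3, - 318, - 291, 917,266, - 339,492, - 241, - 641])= [ - 641, -541,  -  339, - 318, - 317, - 291, - 241,-663/8,-289/4, - 121/3 , 255/8, 115, 166,264, 266, 448, 492, 612 , 917] 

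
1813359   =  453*4003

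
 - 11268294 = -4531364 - 6736930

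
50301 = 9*5589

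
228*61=13908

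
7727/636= 12 + 95/636= 12.15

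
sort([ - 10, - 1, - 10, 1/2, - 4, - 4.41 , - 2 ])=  [ - 10, - 10, - 4.41,  -  4, -2, - 1, 1/2]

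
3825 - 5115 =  - 1290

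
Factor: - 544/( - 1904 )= 2/7 =2^1 * 7^( - 1)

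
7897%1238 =469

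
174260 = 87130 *2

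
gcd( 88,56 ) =8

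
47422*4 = 189688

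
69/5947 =69/5947= 0.01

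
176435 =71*2485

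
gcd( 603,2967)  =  3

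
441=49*9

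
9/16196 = 9/16196 = 0.00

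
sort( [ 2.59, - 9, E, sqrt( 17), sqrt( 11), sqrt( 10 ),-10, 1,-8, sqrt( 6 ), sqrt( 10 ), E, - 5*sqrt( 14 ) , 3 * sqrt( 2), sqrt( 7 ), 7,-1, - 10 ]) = [ - 5*sqrt( 14), - 10,  -  10, - 9 , - 8, - 1, 1, sqrt( 6),  2.59,sqrt ( 7), E,E,  sqrt( 10),sqrt(10),  sqrt( 11),sqrt(17),3 * sqrt(2),7] 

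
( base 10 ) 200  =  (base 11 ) 172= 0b11001000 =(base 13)125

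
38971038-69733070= -30762032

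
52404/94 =26202/47 = 557.49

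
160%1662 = 160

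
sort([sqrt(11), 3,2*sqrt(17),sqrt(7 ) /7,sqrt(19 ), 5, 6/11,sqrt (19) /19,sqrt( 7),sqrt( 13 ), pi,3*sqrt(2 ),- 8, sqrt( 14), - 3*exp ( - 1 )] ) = [ - 8,  -  3*exp(-1 ),sqrt(19 ) /19, sqrt(  7 ) /7, 6/11,sqrt ( 7 ), 3, pi,sqrt ( 11), sqrt(13 ),sqrt(14 ), 3*sqrt(2 ),sqrt( 19 ),  5, 2*sqrt(17 )] 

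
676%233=210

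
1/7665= 1/7665= 0.00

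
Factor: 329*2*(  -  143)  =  -94094 = - 2^1* 7^1 * 11^1*13^1*47^1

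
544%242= 60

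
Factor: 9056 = 2^5 * 283^1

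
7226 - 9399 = - 2173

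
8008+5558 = 13566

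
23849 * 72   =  1717128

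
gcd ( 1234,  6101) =1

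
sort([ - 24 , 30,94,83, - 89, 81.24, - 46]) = [ - 89,  -  46 , - 24 , 30,81.24,83 , 94]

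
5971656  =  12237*488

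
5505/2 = 2752 + 1/2= 2752.50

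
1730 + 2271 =4001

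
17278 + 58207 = 75485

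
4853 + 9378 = 14231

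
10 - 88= - 78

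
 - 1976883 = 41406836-43383719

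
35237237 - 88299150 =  - 53061913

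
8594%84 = 26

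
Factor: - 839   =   - 839^1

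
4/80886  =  2/40443 = 0.00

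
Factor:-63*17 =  - 3^2 * 7^1*17^1 = - 1071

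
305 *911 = 277855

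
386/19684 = 193/9842 = 0.02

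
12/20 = 3/5  =  0.60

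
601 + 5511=6112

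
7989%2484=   537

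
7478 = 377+7101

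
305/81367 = 305/81367=0.00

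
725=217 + 508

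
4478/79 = 4478/79 = 56.68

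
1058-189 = 869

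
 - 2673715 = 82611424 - 85285139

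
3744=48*78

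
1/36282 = 1/36282=0.00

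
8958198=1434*6247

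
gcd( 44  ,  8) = 4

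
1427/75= 19  +  2/75=19.03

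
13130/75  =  175 + 1/15 = 175.07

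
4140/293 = 4140/293 =14.13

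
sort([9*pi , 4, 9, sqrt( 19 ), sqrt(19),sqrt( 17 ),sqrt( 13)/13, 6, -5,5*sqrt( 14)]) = [ - 5,sqrt (13) /13,4 , sqrt( 17),sqrt(19) , sqrt ( 19),6, 9,  5*sqrt(14),9*pi]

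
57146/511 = 57146/511 = 111.83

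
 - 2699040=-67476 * 40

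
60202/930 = 64 + 11/15 = 64.73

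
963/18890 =963/18890 = 0.05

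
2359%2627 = 2359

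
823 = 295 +528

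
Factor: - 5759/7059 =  - 443/543 = - 3^( - 1 )*  181^( - 1 )* 443^1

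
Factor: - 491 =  - 491^1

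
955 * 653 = 623615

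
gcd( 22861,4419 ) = 1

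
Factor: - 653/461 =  - 461^( - 1)*653^1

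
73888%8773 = 3704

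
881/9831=881/9831 = 0.09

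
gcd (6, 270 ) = 6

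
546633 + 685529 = 1232162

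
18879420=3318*5690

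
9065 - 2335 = 6730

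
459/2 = 229+ 1/2 = 229.50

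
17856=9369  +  8487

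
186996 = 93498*2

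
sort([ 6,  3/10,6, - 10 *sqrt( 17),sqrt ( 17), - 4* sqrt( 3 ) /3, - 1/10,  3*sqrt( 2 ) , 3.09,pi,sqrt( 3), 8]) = [- 10 *sqrt( 17) , - 4 * sqrt( 3 ) /3, - 1/10, 3/10, sqrt ( 3 ),3.09,pi, sqrt( 17 ),3*sqrt( 2), 6 , 6, 8]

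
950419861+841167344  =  1791587205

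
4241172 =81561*52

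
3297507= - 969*( - 3403 ) 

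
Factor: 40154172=2^2*3^1*67^1*49943^1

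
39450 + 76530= 115980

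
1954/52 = 977/26 = 37.58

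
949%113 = 45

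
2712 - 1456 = 1256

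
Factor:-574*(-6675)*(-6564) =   -  25149637800 = -2^3*3^2*5^2*7^1*41^1 * 89^1*547^1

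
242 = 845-603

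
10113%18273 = 10113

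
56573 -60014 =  - 3441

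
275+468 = 743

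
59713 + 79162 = 138875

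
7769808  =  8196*948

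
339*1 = 339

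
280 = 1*280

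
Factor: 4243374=2^1*3^3*179^1*439^1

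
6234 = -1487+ 7721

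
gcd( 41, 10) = 1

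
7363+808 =8171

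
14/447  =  14/447 = 0.03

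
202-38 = 164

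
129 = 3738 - 3609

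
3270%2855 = 415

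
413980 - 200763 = 213217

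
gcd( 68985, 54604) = 73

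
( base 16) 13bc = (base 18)fac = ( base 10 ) 5052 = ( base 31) 57U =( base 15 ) 176c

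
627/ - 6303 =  - 19/191 =-  0.10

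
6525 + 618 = 7143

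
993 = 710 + 283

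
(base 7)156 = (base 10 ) 90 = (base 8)132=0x5a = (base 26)3c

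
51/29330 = 51/29330 = 0.00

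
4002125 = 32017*125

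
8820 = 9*980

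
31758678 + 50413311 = 82171989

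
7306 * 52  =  379912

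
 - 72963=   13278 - 86241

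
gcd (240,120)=120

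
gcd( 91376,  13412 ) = 4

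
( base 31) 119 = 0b1111101001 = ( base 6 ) 4345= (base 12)6b5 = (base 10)1001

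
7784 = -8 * ( - 973) 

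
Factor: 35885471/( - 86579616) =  - 2^(-5) * 3^(  -  1)*19^1*29^(  -  1 )*137^( - 1)*199^1*227^ ( - 1 )*9491^1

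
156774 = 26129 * 6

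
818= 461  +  357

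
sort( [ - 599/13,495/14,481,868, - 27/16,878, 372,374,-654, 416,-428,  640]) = [ - 654,-428, - 599/13, - 27/16,495/14, 372, 374,  416, 481, 640, 868, 878]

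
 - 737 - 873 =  - 1610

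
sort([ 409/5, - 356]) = [ - 356,409/5]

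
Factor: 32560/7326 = 40/9 = 2^3*3^(-2 )*5^1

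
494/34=247/17= 14.53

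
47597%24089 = 23508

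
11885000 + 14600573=26485573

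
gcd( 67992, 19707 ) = 3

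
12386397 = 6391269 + 5995128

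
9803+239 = 10042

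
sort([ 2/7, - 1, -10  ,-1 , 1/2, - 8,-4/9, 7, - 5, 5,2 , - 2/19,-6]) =[-10, - 8, - 6 , - 5,  -  1,  -  1, - 4/9, - 2/19,2/7, 1/2, 2,  5, 7 ]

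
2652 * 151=400452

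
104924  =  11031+93893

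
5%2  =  1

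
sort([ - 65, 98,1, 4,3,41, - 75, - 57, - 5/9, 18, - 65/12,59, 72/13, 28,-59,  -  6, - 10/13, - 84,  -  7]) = [ - 84, - 75, - 65, - 59,- 57, - 7,-6, - 65/12,  -  10/13,-5/9, 1, 3,4,72/13, 18,28, 41,59,98] 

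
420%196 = 28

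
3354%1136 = 1082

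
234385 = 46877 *5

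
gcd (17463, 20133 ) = 3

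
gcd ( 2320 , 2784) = 464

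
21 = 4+17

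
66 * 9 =594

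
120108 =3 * 40036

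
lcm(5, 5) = 5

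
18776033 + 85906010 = 104682043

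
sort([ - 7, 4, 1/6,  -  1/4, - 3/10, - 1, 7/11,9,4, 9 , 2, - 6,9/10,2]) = [ - 7, - 6,- 1, - 3/10, - 1/4, 1/6, 7/11, 9/10, 2,2,4, 4, 9,9] 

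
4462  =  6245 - 1783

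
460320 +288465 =748785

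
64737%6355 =1187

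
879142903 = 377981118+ 501161785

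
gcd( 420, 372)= 12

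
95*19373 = 1840435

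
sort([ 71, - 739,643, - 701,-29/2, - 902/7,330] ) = [ - 739, -701, - 902/7, - 29/2, 71,  330, 643]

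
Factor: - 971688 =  - 2^3*3^1*40487^1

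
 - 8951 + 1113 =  - 7838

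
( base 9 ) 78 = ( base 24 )2n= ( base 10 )71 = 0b1000111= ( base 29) 2D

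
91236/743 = 122 + 590/743   =  122.79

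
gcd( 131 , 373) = 1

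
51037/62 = 823 + 11/62 = 823.18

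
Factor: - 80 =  - 2^4*5^1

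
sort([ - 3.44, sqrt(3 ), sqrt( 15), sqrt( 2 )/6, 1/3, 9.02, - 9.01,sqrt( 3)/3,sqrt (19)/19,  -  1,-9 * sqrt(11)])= [ - 9*sqrt(11 ), - 9.01, - 3.44,-1, sqrt(19 ) /19,  sqrt ( 2) /6,  1/3,  sqrt(3) /3, sqrt( 3), sqrt (15),9.02]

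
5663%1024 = 543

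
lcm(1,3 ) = 3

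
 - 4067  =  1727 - 5794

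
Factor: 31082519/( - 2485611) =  - 3^(  -  2)*13^1*29^2*31^( - 1)*59^ (- 1 )*151^( - 1 ) * 2843^1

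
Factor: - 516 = -2^2 * 3^1*43^1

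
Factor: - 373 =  - 373^1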